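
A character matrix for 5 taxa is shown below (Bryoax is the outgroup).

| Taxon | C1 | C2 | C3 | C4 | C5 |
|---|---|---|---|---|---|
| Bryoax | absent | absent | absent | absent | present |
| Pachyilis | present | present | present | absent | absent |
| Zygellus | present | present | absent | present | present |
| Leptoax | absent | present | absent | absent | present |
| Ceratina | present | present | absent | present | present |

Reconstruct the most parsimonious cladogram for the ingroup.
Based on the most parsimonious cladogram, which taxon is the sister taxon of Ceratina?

Character polarity is set by the outgroup: the derived state is whichever differs from the outgroup's state, so for C5 the derived state is 'absent', and for the remaining characters it is 'present'.
C1: derived state 'present' in Ceratina, Pachyilis, and Zygellus only — synapomorphy for {Ceratina, Pachyilis, Zygellus}.
All ingroup taxa share the derived state 'present' for C2; it defines the ingroup but does not resolve relationships within it.
C3 (derived state 'present') is unique to Pachyilis (autapomorphy; uninformative for grouping).
Only Ceratina and Zygellus show the derived state 'present' for C4, supporting them as a clade.
C5: derived state 'absent' in Pachyilis only — an autapomorphy, so it tells us nothing about relationships among taxa.
Most parsimonious ingroup topology: ((Pachyilis,(Zygellus,Ceratina)),Leptoax).
Ceratina and Zygellus form a cherry on this tree, so they are sister taxa.

Zygellus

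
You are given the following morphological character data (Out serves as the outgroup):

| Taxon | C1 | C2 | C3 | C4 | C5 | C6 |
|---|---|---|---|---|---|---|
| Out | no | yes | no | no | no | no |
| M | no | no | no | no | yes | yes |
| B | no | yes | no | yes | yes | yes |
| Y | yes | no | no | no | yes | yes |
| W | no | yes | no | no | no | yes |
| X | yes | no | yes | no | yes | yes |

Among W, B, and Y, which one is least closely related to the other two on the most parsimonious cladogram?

Character polarity is set by the outgroup: the derived state is whichever differs from the outgroup's state, so for C2 the derived state is 'no', and for the remaining characters it is 'yes'.
C1: derived state 'yes' in X and Y only — synapomorphy for {X, Y}.
C2: derived state 'no' in M, X, and Y only — synapomorphy for {M, X, Y}.
C3 (derived state 'yes') is unique to X (autapomorphy; uninformative for grouping).
C4: derived state 'yes' in B only — an autapomorphy, so it tells us nothing about relationships among taxa.
Only B, M, X, and Y show the derived state 'yes' for C5, supporting them as a clade.
All ingroup taxa share the derived state 'yes' for C6; it defines the ingroup but does not resolve relationships within it.
Most parsimonious ingroup topology: (((M,(Y,X)),B),W).
B and Y share a more recent common ancestor with each other than either does with W, so W is the least closely related of the three.

W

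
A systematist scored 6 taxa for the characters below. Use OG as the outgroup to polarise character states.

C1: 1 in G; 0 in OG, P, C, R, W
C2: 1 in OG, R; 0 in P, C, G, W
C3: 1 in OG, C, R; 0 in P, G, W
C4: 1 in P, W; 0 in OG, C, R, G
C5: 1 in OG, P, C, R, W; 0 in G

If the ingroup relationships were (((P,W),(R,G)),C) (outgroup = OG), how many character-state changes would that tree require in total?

Map each character onto (((P,W),(R,G)),C) (rooted by OG) and count the minimum state changes it requires (Fitch parsimony):
C1: 1; C2: 2; C3: 2; C4: 1; C5: 1.
Total tree length = 7.

7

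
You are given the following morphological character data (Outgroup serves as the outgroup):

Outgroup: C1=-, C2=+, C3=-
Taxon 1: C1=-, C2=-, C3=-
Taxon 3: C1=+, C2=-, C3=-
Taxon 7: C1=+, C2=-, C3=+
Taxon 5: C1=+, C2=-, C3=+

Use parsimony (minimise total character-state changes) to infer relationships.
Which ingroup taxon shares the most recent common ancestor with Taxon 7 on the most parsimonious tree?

Character polarity is set by the outgroup: the derived state is whichever differs from the outgroup's state, so for C2 the derived state is '-', and for the remaining characters it is '+'.
C1 (derived state '+') is shared by Taxon 3, Taxon 5, and Taxon 7 — a synapomorphy uniting that clade.
All ingroup taxa share the derived state '-' for C2; it defines the ingroup but does not resolve relationships within it.
Only Taxon 5 and Taxon 7 show the derived state '+' for C3, supporting them as a clade.
Most parsimonious ingroup topology: (Taxon 1,(Taxon 3,(Taxon 7,Taxon 5))).
Taxon 7 and Taxon 5 form a cherry on this tree, so they are sister taxa.

Taxon 5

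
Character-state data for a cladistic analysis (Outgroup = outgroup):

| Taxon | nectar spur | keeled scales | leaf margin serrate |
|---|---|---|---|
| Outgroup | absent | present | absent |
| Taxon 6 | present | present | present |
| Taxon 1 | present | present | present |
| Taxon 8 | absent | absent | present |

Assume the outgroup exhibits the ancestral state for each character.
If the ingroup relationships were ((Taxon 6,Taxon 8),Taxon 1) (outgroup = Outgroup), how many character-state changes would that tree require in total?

Map each character onto ((Taxon 6,Taxon 8),Taxon 1) (rooted by Outgroup) and count the minimum state changes it requires (Fitch parsimony):
nectar spur: 2; keeled scales: 1; leaf margin serrate: 1.
Total tree length = 4.

4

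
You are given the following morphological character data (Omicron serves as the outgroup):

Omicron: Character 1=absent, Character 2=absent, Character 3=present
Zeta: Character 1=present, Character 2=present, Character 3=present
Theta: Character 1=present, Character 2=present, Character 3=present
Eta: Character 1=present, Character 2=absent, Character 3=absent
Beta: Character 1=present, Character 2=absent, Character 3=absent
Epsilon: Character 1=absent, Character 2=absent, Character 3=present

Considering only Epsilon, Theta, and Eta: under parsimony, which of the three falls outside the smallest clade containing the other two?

Epsilon

Character polarity is set by the outgroup: the derived state is whichever differs from the outgroup's state, so for Character 3 the derived state is 'absent', and for the remaining characters it is 'present'.
Character 1: derived state 'present' in Beta, Eta, Theta, and Zeta only — synapomorphy for {Beta, Eta, Theta, Zeta}.
Only Theta and Zeta show the derived state 'present' for Character 2, supporting them as a clade.
Character 3 (derived state 'absent') is shared by Beta and Eta — a synapomorphy uniting that clade.
Most parsimonious ingroup topology: (((Theta,Zeta),(Beta,Eta)),Epsilon).
Theta and Eta share a more recent common ancestor with each other than either does with Epsilon, so Epsilon is the least closely related of the three.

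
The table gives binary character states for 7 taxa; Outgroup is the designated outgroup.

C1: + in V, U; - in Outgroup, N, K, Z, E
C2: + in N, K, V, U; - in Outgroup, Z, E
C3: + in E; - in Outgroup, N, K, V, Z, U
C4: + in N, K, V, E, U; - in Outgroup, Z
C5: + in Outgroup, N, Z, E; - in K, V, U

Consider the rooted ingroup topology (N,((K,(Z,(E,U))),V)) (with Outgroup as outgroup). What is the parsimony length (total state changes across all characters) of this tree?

11

Map each character onto (N,((K,(Z,(E,U))),V)) (rooted by Outgroup) and count the minimum state changes it requires (Fitch parsimony):
C1: 2; C2: 3; C3: 1; C4: 2; C5: 3.
Total tree length = 11.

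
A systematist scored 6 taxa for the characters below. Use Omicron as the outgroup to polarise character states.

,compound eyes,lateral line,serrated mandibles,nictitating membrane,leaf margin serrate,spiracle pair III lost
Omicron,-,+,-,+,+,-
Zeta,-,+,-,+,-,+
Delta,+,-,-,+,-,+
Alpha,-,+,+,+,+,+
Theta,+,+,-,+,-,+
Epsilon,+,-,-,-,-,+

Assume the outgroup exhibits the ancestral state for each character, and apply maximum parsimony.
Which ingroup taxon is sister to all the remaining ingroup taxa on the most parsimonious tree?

Alpha

Character polarity is set by the outgroup: the derived state is whichever differs from the outgroup's state, so for lateral line, nictitating membrane, leaf margin serrate the derived state is '-', and for the remaining characters it is '+'.
compound eyes (derived state '+') is shared by Delta, Epsilon, and Theta — a synapomorphy uniting that clade.
Only Delta and Epsilon show the derived state '-' for lateral line, supporting them as a clade.
serrated mandibles: derived state '+' in Alpha only — an autapomorphy, so it tells us nothing about relationships among taxa.
nictitating membrane: derived state '-' in Epsilon only — an autapomorphy, so it tells us nothing about relationships among taxa.
leaf margin serrate (derived state '-') is shared by Delta, Epsilon, Theta, and Zeta — a synapomorphy uniting that clade.
All ingroup taxa share the derived state '+' for spiracle pair III lost; it defines the ingroup but does not resolve relationships within it.
Most parsimonious ingroup topology: ((Zeta,((Delta,Epsilon),Theta)),Alpha).
Alpha is sister to the clade containing all other ingroup taxa, so it is the earliest-diverging (most basal) ingroup lineage.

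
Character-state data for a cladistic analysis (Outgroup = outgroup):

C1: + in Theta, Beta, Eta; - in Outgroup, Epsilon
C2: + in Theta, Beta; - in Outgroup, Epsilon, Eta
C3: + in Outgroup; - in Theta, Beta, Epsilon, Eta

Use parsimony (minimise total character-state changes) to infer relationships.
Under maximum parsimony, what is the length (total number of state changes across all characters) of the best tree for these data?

3

Character polarity is set by the outgroup: the derived state is whichever differs from the outgroup's state, so for C3 the derived state is '-', and for the remaining characters it is '+'.
C1 (derived state '+') is shared by Beta, Eta, and Theta — a synapomorphy uniting that clade.
Only Beta and Theta show the derived state '+' for C2, supporting them as a clade.
C3 (derived state '-') is shared by all ingroup taxa — unites the whole ingroup.
Most parsimonious ingroup topology: (((Theta,Beta),Eta),Epsilon).
Changes per character on this tree: C1: 1; C2: 1; C3: 1.
Total = 3.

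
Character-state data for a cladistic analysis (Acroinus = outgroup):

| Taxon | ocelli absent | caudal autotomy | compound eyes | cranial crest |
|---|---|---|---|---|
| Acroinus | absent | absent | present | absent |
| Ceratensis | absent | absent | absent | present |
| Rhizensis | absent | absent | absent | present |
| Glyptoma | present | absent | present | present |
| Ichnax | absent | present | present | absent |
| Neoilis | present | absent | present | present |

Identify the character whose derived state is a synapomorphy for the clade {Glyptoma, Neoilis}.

Character polarity is set by the outgroup: the derived state is whichever differs from the outgroup's state, so for compound eyes the derived state is 'absent', and for the remaining characters it is 'present'.
ocelli absent: derived state 'present' in Glyptoma and Neoilis only — synapomorphy for {Glyptoma, Neoilis}.
caudal autotomy (derived state 'present') is unique to Ichnax (autapomorphy; uninformative for grouping).
compound eyes (derived state 'absent') is shared by Ceratensis and Rhizensis — a synapomorphy uniting that clade.
cranial crest: derived state 'present' in Ceratensis, Glyptoma, Neoilis, and Rhizensis only — synapomorphy for {Ceratensis, Glyptoma, Neoilis, Rhizensis}.
Most parsimonious ingroup topology: (((Ceratensis,Rhizensis),(Glyptoma,Neoilis)),Ichnax).
The clade {Glyptoma, Neoilis} is supported by ocelli absent: its derived state 'present' occurs in exactly those taxa and in no other taxon (including the outgroup).

ocelli absent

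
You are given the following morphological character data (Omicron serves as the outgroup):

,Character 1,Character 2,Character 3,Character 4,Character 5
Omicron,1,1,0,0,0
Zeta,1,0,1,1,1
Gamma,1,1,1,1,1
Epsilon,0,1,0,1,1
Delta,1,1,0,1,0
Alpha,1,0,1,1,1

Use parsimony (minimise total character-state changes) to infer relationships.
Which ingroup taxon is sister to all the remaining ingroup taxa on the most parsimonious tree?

Delta

Character polarity is set by the outgroup: the derived state is whichever differs from the outgroup's state, so for Character 1, Character 2 the derived state is '0', and for the remaining characters it is '1'.
Character 1: derived state '0' in Epsilon only — an autapomorphy, so it tells us nothing about relationships among taxa.
Character 2 (derived state '0') is shared by Alpha and Zeta — a synapomorphy uniting that clade.
Only Alpha, Gamma, and Zeta show the derived state '1' for Character 3, supporting them as a clade.
All ingroup taxa share the derived state '1' for Character 4; it defines the ingroup but does not resolve relationships within it.
Character 5: derived state '1' in Alpha, Epsilon, Gamma, and Zeta only — synapomorphy for {Alpha, Epsilon, Gamma, Zeta}.
Most parsimonious ingroup topology: ((((Zeta,Alpha),Gamma),Epsilon),Delta).
Delta is sister to the clade containing all other ingroup taxa, so it is the earliest-diverging (most basal) ingroup lineage.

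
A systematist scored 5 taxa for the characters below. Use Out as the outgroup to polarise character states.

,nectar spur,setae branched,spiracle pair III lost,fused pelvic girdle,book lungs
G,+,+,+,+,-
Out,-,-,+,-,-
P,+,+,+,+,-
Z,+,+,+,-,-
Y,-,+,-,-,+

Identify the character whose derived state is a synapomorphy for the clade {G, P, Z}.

Character polarity is set by the outgroup: the derived state is whichever differs from the outgroup's state, so for spiracle pair III lost the derived state is '-', and for the remaining characters it is '+'.
nectar spur (derived state '+') is shared by G, P, and Z — a synapomorphy uniting that clade.
setae branched (derived state '+') is shared by all ingroup taxa — unites the whole ingroup.
spiracle pair III lost: derived state '-' in Y only — an autapomorphy, so it tells us nothing about relationships among taxa.
fused pelvic girdle: derived state '+' in G and P only — synapomorphy for {G, P}.
book lungs (derived state '+') is unique to Y (autapomorphy; uninformative for grouping).
Most parsimonious ingroup topology: (((P,G),Z),Y).
The clade {G, P, Z} is supported by nectar spur: its derived state '+' occurs in exactly those taxa and in no other taxon (including the outgroup).

nectar spur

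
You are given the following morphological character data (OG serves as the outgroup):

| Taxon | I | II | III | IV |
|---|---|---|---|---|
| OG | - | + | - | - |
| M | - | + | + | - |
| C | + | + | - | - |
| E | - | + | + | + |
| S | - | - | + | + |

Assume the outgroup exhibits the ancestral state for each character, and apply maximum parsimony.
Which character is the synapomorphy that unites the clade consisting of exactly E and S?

IV

Character polarity is set by the outgroup: the derived state is whichever differs from the outgroup's state, so for II the derived state is '-', and for the remaining characters it is '+'.
I: derived state '+' in C only — an autapomorphy, so it tells us nothing about relationships among taxa.
II: derived state '-' in S only — an autapomorphy, so it tells us nothing about relationships among taxa.
III (derived state '+') is shared by E, M, and S — a synapomorphy uniting that clade.
IV: derived state '+' in E and S only — synapomorphy for {E, S}.
Most parsimonious ingroup topology: ((M,(E,S)),C).
The clade {E, S} is supported by IV: its derived state '+' occurs in exactly those taxa and in no other taxon (including the outgroup).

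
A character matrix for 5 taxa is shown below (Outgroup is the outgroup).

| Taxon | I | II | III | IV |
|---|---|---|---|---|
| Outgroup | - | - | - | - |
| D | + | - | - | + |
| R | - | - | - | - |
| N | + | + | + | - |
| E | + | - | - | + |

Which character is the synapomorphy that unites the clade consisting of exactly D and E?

IV

The outgroup has state '-' for every character, so '+' is the derived state throughout.
I (derived state '+') is shared by D, E, and N — a synapomorphy uniting that clade.
II: derived state '+' in N only — an autapomorphy, so it tells us nothing about relationships among taxa.
III: derived state '+' in N only — an autapomorphy, so it tells us nothing about relationships among taxa.
IV: derived state '+' in D and E only — synapomorphy for {D, E}.
Most parsimonious ingroup topology: ((N,(D,E)),R).
The clade {D, E} is supported by IV: its derived state '+' occurs in exactly those taxa and in no other taxon (including the outgroup).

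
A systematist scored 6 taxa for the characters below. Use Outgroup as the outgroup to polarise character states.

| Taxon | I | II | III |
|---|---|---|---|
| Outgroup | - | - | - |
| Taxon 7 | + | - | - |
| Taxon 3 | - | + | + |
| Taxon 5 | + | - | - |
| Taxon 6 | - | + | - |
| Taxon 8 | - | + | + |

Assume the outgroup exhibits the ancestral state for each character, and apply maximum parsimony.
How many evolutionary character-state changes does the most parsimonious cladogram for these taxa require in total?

3

The outgroup has state '-' for every character, so '+' is the derived state throughout.
Only Taxon 5 and Taxon 7 show the derived state '+' for I, supporting them as a clade.
II: derived state '+' in Taxon 3, Taxon 6, and Taxon 8 only — synapomorphy for {Taxon 3, Taxon 6, Taxon 8}.
III (derived state '+') is shared by Taxon 3 and Taxon 8 — a synapomorphy uniting that clade.
Most parsimonious ingroup topology: ((Taxon 7,Taxon 5),((Taxon 3,Taxon 8),Taxon 6)).
Changes per character on this tree: I: 1; II: 1; III: 1.
Total = 3.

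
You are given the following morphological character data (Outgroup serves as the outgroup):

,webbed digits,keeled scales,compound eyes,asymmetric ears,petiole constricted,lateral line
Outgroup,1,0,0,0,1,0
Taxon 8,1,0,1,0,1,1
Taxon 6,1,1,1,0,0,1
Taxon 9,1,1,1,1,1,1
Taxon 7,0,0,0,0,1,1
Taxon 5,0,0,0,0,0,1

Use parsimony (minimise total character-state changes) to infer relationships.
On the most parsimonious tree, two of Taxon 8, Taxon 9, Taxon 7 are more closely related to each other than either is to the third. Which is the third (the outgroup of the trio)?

Character polarity is set by the outgroup: the derived state is whichever differs from the outgroup's state, so for webbed digits, petiole constricted the derived state is '0', and for the remaining characters it is '1'.
webbed digits (derived state '0') is shared by Taxon 5 and Taxon 7 — a synapomorphy uniting that clade.
Only Taxon 6 and Taxon 9 show the derived state '1' for keeled scales, supporting them as a clade.
compound eyes: derived state '1' in Taxon 6, Taxon 8, and Taxon 9 only — synapomorphy for {Taxon 6, Taxon 8, Taxon 9}.
asymmetric ears: derived state '1' in Taxon 9 only — an autapomorphy, so it tells us nothing about relationships among taxa.
petiole constricted groups Taxon 5 and Taxon 6, which is incompatible with the clades supported by the remaining characters; treating it as convergent (homoplasy) costs fewer steps than any alternative tree.
lateral line (derived state '1') is shared by all ingroup taxa — unites the whole ingroup.
Most parsimonious ingroup topology: ((Taxon 8,(Taxon 6,Taxon 9)),(Taxon 7,Taxon 5)).
Taxon 9 and Taxon 8 share a more recent common ancestor with each other than either does with Taxon 7, so Taxon 7 is the least closely related of the three.

Taxon 7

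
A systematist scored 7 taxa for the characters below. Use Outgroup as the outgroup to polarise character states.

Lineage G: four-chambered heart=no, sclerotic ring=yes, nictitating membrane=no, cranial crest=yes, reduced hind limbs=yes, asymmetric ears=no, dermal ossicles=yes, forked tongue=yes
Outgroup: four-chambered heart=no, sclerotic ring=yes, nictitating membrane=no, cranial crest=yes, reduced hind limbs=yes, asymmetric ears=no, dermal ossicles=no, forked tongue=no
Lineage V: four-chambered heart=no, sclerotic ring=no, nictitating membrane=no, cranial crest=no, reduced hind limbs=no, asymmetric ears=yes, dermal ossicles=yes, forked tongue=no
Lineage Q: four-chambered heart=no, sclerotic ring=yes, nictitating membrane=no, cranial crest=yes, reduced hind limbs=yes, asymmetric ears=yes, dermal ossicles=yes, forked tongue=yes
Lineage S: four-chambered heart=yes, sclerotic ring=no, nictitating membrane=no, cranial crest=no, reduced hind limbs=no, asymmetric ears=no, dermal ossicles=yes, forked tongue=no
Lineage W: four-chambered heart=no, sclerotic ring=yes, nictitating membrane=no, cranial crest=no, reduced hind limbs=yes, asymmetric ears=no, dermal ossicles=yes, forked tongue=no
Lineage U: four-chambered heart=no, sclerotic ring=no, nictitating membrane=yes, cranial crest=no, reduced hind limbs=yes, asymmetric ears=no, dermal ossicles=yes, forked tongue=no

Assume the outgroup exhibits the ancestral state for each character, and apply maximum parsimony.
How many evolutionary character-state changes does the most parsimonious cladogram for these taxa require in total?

9

Character polarity is set by the outgroup: the derived state is whichever differs from the outgroup's state, so for sclerotic ring, cranial crest, reduced hind limbs the derived state is 'no', and for the remaining characters it is 'yes'.
four-chambered heart: derived state 'yes' in Lineage S only — an autapomorphy, so it tells us nothing about relationships among taxa.
sclerotic ring: derived state 'no' in Lineage S, Lineage U, and Lineage V only — synapomorphy for {Lineage S, Lineage U, Lineage V}.
nictitating membrane: derived state 'yes' in Lineage U only — an autapomorphy, so it tells us nothing about relationships among taxa.
cranial crest: derived state 'no' in Lineage S, Lineage U, Lineage V, and Lineage W only — synapomorphy for {Lineage S, Lineage U, Lineage V, Lineage W}.
reduced hind limbs: derived state 'no' in Lineage S and Lineage V only — synapomorphy for {Lineage S, Lineage V}.
asymmetric ears groups Lineage Q and Lineage V, which is incompatible with the clades supported by the remaining characters; treating it as convergent (homoplasy) costs fewer steps than any alternative tree.
dermal ossicles (derived state 'yes') is shared by all ingroup taxa — unites the whole ingroup.
Only Lineage G and Lineage Q show the derived state 'yes' for forked tongue, supporting them as a clade.
Most parsimonious ingroup topology: (((Lineage U,(Lineage V,Lineage S)),Lineage W),(Lineage Q,Lineage G)).
Changes per character on this tree: four-chambered heart: 1; sclerotic ring: 1; nictitating membrane: 1; cranial crest: 1; reduced hind limbs: 1; asymmetric ears: 2; dermal ossicles: 1; forked tongue: 1.
Total = 9.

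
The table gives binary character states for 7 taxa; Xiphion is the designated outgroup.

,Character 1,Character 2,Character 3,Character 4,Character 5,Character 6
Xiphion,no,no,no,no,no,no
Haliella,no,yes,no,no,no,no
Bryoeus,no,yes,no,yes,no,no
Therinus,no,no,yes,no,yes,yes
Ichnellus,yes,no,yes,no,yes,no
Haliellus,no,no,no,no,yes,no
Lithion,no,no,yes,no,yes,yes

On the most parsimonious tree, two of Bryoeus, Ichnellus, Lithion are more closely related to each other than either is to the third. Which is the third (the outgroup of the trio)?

The outgroup has state 'no' for every character, so 'yes' is the derived state throughout.
Character 1 (derived state 'yes') is unique to Ichnellus (autapomorphy; uninformative for grouping).
Character 2 (derived state 'yes') is shared by Bryoeus and Haliella — a synapomorphy uniting that clade.
Only Ichnellus, Lithion, and Therinus show the derived state 'yes' for Character 3, supporting them as a clade.
Character 4 (derived state 'yes') is unique to Bryoeus (autapomorphy; uninformative for grouping).
Only Haliellus, Ichnellus, Lithion, and Therinus show the derived state 'yes' for Character 5, supporting them as a clade.
Character 6: derived state 'yes' in Lithion and Therinus only — synapomorphy for {Lithion, Therinus}.
Most parsimonious ingroup topology: ((Haliella,Bryoeus),(((Therinus,Lithion),Ichnellus),Haliellus)).
Lithion and Ichnellus share a more recent common ancestor with each other than either does with Bryoeus, so Bryoeus is the least closely related of the three.

Bryoeus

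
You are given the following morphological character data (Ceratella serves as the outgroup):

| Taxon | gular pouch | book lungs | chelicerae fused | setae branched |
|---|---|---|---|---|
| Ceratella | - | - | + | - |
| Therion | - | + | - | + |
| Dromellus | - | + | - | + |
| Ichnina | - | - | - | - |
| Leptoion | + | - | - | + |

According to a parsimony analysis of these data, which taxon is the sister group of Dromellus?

Therion

Character polarity is set by the outgroup: the derived state is whichever differs from the outgroup's state, so for chelicerae fused the derived state is '-', and for the remaining characters it is '+'.
gular pouch: derived state '+' in Leptoion only — an autapomorphy, so it tells us nothing about relationships among taxa.
Only Dromellus and Therion show the derived state '+' for book lungs, supporting them as a clade.
All ingroup taxa share the derived state '-' for chelicerae fused; it defines the ingroup but does not resolve relationships within it.
setae branched (derived state '+') is shared by Dromellus, Leptoion, and Therion — a synapomorphy uniting that clade.
Most parsimonious ingroup topology: (((Therion,Dromellus),Leptoion),Ichnina).
Dromellus and Therion form a cherry on this tree, so they are sister taxa.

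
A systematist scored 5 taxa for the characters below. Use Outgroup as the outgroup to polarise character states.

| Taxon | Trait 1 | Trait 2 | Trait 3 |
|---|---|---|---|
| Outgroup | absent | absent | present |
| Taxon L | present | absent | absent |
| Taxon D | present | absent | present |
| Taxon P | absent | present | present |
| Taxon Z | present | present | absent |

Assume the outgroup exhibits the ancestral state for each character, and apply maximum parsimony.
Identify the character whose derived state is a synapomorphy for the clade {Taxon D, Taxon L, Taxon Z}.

Character polarity is set by the outgroup: the derived state is whichever differs from the outgroup's state, so for Trait 3 the derived state is 'absent', and for the remaining characters it is 'present'.
Only Taxon D, Taxon L, and Taxon Z show the derived state 'present' for Trait 1, supporting them as a clade.
Trait 2 groups Taxon P and Taxon Z, which is incompatible with the clades supported by the remaining characters; treating it as convergent (homoplasy) costs fewer steps than any alternative tree.
Trait 3 (derived state 'absent') is shared by Taxon L and Taxon Z — a synapomorphy uniting that clade.
Most parsimonious ingroup topology: (((Taxon L,Taxon Z),Taxon D),Taxon P).
The clade {Taxon D, Taxon L, Taxon Z} is supported by Trait 1: its derived state 'present' occurs in exactly those taxa and in no other taxon (including the outgroup).

Trait 1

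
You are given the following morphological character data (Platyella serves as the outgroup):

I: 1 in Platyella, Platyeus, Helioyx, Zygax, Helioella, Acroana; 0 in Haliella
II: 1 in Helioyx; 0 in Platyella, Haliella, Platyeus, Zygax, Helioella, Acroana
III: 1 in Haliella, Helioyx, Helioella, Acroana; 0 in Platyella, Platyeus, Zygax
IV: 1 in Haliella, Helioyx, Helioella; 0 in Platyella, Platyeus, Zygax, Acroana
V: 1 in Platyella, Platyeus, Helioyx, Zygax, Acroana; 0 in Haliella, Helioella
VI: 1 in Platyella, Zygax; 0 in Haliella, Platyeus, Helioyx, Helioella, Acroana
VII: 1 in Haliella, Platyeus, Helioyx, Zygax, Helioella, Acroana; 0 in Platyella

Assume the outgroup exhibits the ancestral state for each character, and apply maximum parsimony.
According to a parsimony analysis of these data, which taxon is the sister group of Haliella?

Character polarity is set by the outgroup: the derived state is whichever differs from the outgroup's state, so for I, V, VI the derived state is '0', and for the remaining characters it is '1'.
I: derived state '0' in Haliella only — an autapomorphy, so it tells us nothing about relationships among taxa.
II (derived state '1') is unique to Helioyx (autapomorphy; uninformative for grouping).
Only Acroana, Haliella, Helioella, and Helioyx show the derived state '1' for III, supporting them as a clade.
IV: derived state '1' in Haliella, Helioella, and Helioyx only — synapomorphy for {Haliella, Helioella, Helioyx}.
Only Haliella and Helioella show the derived state '0' for V, supporting them as a clade.
VI (derived state '0') is shared by Acroana, Haliella, Helioella, Helioyx, and Platyeus — a synapomorphy uniting that clade.
All ingroup taxa share the derived state '1' for VII; it defines the ingroup but does not resolve relationships within it.
Most parsimonious ingroup topology: (((((Haliella,Helioella),Helioyx),Acroana),Platyeus),Zygax).
Haliella and Helioella form a cherry on this tree, so they are sister taxa.

Helioella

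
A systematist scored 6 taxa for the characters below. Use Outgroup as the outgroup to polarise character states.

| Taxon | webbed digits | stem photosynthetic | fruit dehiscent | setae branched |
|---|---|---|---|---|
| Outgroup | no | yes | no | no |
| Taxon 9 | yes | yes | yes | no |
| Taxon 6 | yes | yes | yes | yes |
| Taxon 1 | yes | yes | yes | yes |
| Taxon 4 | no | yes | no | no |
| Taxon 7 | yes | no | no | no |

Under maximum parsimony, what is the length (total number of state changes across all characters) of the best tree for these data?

Character polarity is set by the outgroup: the derived state is whichever differs from the outgroup's state, so for stem photosynthetic the derived state is 'no', and for the remaining characters it is 'yes'.
webbed digits: derived state 'yes' in Taxon 1, Taxon 6, Taxon 7, and Taxon 9 only — synapomorphy for {Taxon 1, Taxon 6, Taxon 7, Taxon 9}.
stem photosynthetic (derived state 'no') is unique to Taxon 7 (autapomorphy; uninformative for grouping).
Only Taxon 1, Taxon 6, and Taxon 9 show the derived state 'yes' for fruit dehiscent, supporting them as a clade.
Only Taxon 1 and Taxon 6 show the derived state 'yes' for setae branched, supporting them as a clade.
Most parsimonious ingroup topology: (((Taxon 9,(Taxon 6,Taxon 1)),Taxon 7),Taxon 4).
Changes per character on this tree: webbed digits: 1; stem photosynthetic: 1; fruit dehiscent: 1; setae branched: 1.
Total = 4.

4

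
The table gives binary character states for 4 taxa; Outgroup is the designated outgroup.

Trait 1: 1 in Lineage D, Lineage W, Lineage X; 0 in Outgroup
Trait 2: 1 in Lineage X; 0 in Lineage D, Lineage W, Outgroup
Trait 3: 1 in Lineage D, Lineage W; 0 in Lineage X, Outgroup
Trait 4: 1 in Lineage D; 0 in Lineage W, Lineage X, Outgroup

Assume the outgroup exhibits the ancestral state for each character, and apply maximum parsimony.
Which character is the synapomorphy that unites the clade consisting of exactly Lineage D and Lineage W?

The outgroup has state '0' for every character, so '1' is the derived state throughout.
Trait 1 (derived state '1') is shared by all ingroup taxa — unites the whole ingroup.
Trait 2 (derived state '1') is unique to Lineage X (autapomorphy; uninformative for grouping).
Trait 3: derived state '1' in Lineage D and Lineage W only — synapomorphy for {Lineage D, Lineage W}.
Trait 4: derived state '1' in Lineage D only — an autapomorphy, so it tells us nothing about relationships among taxa.
Most parsimonious ingroup topology: (Lineage X,(Lineage D,Lineage W)).
The clade {Lineage D, Lineage W} is supported by Trait 3: its derived state '1' occurs in exactly those taxa and in no other taxon (including the outgroup).

Trait 3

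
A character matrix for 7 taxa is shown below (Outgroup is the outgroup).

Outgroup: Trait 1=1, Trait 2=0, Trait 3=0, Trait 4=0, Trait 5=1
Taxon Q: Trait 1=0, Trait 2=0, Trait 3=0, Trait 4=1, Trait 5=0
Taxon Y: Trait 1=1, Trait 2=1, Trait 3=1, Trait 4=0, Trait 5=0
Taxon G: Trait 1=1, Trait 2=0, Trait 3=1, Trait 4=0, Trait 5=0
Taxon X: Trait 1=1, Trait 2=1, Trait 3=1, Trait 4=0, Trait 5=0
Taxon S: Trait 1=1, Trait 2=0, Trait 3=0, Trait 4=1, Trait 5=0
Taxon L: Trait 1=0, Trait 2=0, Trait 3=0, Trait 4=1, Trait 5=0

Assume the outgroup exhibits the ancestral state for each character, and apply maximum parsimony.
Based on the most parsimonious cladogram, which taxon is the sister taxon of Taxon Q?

Character polarity is set by the outgroup: the derived state is whichever differs from the outgroup's state, so for Trait 1, Trait 5 the derived state is '0', and for the remaining characters it is '1'.
Trait 1: derived state '0' in Taxon L and Taxon Q only — synapomorphy for {Taxon L, Taxon Q}.
Only Taxon X and Taxon Y show the derived state '1' for Trait 2, supporting them as a clade.
Only Taxon G, Taxon X, and Taxon Y show the derived state '1' for Trait 3, supporting them as a clade.
Trait 4: derived state '1' in Taxon L, Taxon Q, and Taxon S only — synapomorphy for {Taxon L, Taxon Q, Taxon S}.
Trait 5 (derived state '0') is shared by all ingroup taxa — unites the whole ingroup.
Most parsimonious ingroup topology: (((Taxon Q,Taxon L),Taxon S),((Taxon Y,Taxon X),Taxon G)).
Taxon Q and Taxon L form a cherry on this tree, so they are sister taxa.

Taxon L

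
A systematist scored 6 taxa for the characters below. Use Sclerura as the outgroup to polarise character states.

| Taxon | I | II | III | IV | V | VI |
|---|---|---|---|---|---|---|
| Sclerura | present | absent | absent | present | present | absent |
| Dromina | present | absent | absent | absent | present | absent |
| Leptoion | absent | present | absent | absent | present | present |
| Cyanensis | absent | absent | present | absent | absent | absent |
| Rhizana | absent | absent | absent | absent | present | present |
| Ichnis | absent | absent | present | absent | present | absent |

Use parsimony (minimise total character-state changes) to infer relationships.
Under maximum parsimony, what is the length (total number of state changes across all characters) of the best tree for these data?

6

Character polarity is set by the outgroup: the derived state is whichever differs from the outgroup's state, so for I, IV, V the derived state is 'absent', and for the remaining characters it is 'present'.
I (derived state 'absent') is shared by Cyanensis, Ichnis, Leptoion, and Rhizana — a synapomorphy uniting that clade.
II: derived state 'present' in Leptoion only — an autapomorphy, so it tells us nothing about relationships among taxa.
Only Cyanensis and Ichnis show the derived state 'present' for III, supporting them as a clade.
IV (derived state 'absent') is shared by all ingroup taxa — unites the whole ingroup.
V: derived state 'absent' in Cyanensis only — an autapomorphy, so it tells us nothing about relationships among taxa.
Only Leptoion and Rhizana show the derived state 'present' for VI, supporting them as a clade.
Most parsimonious ingroup topology: (Dromina,((Leptoion,Rhizana),(Cyanensis,Ichnis))).
Changes per character on this tree: I: 1; II: 1; III: 1; IV: 1; V: 1; VI: 1.
Total = 6.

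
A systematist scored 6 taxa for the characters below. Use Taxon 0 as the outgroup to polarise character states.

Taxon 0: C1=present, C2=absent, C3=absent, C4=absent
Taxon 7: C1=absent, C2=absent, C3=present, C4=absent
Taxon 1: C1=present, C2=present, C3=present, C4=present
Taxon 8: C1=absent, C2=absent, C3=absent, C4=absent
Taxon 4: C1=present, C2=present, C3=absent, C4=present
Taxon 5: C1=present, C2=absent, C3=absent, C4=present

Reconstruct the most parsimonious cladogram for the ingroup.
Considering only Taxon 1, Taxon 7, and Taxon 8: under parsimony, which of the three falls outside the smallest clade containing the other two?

Character polarity is set by the outgroup: the derived state is whichever differs from the outgroup's state, so for C1 the derived state is 'absent', and for the remaining characters it is 'present'.
C1: derived state 'absent' in Taxon 7 and Taxon 8 only — synapomorphy for {Taxon 7, Taxon 8}.
C2: derived state 'present' in Taxon 1 and Taxon 4 only — synapomorphy for {Taxon 1, Taxon 4}.
C3 groups Taxon 1 and Taxon 7, which is incompatible with the clades supported by the remaining characters; treating it as convergent (homoplasy) costs fewer steps than any alternative tree.
Only Taxon 1, Taxon 4, and Taxon 5 show the derived state 'present' for C4, supporting them as a clade.
Most parsimonious ingroup topology: ((Taxon 7,Taxon 8),((Taxon 1,Taxon 4),Taxon 5)).
Taxon 7 and Taxon 8 share a more recent common ancestor with each other than either does with Taxon 1, so Taxon 1 is the least closely related of the three.

Taxon 1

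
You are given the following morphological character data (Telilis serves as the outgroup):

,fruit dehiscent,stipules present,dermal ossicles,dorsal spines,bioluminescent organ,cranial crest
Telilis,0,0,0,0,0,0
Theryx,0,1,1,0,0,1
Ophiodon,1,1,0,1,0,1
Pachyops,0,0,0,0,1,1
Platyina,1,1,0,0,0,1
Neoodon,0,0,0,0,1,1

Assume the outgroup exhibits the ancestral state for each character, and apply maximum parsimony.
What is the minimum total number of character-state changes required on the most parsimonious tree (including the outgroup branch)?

6

The outgroup has state '0' for every character, so '1' is the derived state throughout.
fruit dehiscent: derived state '1' in Ophiodon and Platyina only — synapomorphy for {Ophiodon, Platyina}.
stipules present (derived state '1') is shared by Ophiodon, Platyina, and Theryx — a synapomorphy uniting that clade.
dermal ossicles: derived state '1' in Theryx only — an autapomorphy, so it tells us nothing about relationships among taxa.
dorsal spines (derived state '1') is unique to Ophiodon (autapomorphy; uninformative for grouping).
bioluminescent organ (derived state '1') is shared by Neoodon and Pachyops — a synapomorphy uniting that clade.
cranial crest (derived state '1') is shared by all ingroup taxa — unites the whole ingroup.
Most parsimonious ingroup topology: ((Theryx,(Ophiodon,Platyina)),(Pachyops,Neoodon)).
Changes per character on this tree: fruit dehiscent: 1; stipules present: 1; dermal ossicles: 1; dorsal spines: 1; bioluminescent organ: 1; cranial crest: 1.
Total = 6.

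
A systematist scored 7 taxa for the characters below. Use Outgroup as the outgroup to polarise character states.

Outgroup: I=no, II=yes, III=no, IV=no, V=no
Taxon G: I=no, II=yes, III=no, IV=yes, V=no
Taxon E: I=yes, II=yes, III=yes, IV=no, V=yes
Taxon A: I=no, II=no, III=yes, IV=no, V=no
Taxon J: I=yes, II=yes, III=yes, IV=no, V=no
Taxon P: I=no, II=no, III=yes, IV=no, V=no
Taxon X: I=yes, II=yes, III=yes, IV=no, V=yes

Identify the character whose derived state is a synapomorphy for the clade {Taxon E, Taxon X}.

V

Character polarity is set by the outgroup: the derived state is whichever differs from the outgroup's state, so for II the derived state is 'no', and for the remaining characters it is 'yes'.
Only Taxon E, Taxon J, and Taxon X show the derived state 'yes' for I, supporting them as a clade.
II (derived state 'no') is shared by Taxon A and Taxon P — a synapomorphy uniting that clade.
Only Taxon A, Taxon E, Taxon J, Taxon P, and Taxon X show the derived state 'yes' for III, supporting them as a clade.
IV: derived state 'yes' in Taxon G only — an autapomorphy, so it tells us nothing about relationships among taxa.
Only Taxon E and Taxon X show the derived state 'yes' for V, supporting them as a clade.
Most parsimonious ingroup topology: (Taxon G,(((Taxon E,Taxon X),Taxon J),(Taxon A,Taxon P))).
The clade {Taxon E, Taxon X} is supported by V: its derived state 'yes' occurs in exactly those taxa and in no other taxon (including the outgroup).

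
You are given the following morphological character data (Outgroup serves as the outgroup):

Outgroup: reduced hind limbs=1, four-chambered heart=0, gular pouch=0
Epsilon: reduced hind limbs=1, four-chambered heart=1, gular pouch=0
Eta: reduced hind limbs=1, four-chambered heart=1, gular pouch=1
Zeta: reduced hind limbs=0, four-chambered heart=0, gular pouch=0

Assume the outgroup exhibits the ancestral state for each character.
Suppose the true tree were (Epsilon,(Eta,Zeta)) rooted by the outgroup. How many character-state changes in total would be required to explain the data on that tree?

4

Map each character onto (Epsilon,(Eta,Zeta)) (rooted by Outgroup) and count the minimum state changes it requires (Fitch parsimony):
reduced hind limbs: 1; four-chambered heart: 2; gular pouch: 1.
Total tree length = 4.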